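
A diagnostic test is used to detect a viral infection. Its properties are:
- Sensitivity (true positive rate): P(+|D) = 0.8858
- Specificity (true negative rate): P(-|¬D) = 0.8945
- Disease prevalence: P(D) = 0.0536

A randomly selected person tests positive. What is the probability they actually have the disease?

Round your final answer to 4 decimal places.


Let D = has disease, + = positive test

Given:
- P(D) = 0.0536 (prevalence)
- P(+|D) = 0.8858 (sensitivity)
- P(-|¬D) = 0.8945 (specificity)
- P(+|¬D) = 0.1055 (false positive rate = 1 - specificity)

Step 1: Find P(+)
P(+) = P(+|D)P(D) + P(+|¬D)P(¬D)
     = 0.8858 × 0.0536 + 0.1055 × 0.9464
     = 0.04747888 + 0.09984520
     = 0.14732408

Step 2: Apply Bayes' theorem for P(D|+)
P(D|+) = P(+|D)P(D) / P(+)
       = 0.04747888 / 0.14732408
       = 0.3223


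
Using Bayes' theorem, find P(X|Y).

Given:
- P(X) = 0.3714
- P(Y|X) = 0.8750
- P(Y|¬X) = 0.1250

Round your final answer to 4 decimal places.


Bayes' theorem: P(X|Y) = P(Y|X) × P(X) / P(Y)

Step 1: Calculate P(Y) using law of total probability
P(Y) = P(Y|X)P(X) + P(Y|¬X)P(¬X)
     = 0.8750 × 0.3714 + 0.1250 × 0.6286
     = 0.32497500 + 0.07857500
     = 0.40355000

Step 2: Apply Bayes' theorem
P(X|Y) = P(Y|X) × P(X) / P(Y)
       = 0.32497500 / 0.40355000
       = 0.8053


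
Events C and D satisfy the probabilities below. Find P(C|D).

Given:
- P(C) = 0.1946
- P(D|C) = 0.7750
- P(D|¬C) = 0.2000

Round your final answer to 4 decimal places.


Bayes' theorem: P(C|D) = P(D|C) × P(C) / P(D)

Step 1: Calculate P(D) using law of total probability
P(D) = P(D|C)P(C) + P(D|¬C)P(¬C)
     = 0.7750 × 0.1946 + 0.2000 × 0.8054
     = 0.15081500 + 0.16108000
     = 0.31189500

Step 2: Apply Bayes' theorem
P(C|D) = P(D|C) × P(C) / P(D)
       = 0.15081500 / 0.31189500
       = 0.4835


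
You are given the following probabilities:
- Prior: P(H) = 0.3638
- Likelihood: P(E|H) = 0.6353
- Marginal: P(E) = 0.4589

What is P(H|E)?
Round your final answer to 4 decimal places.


Using Bayes' theorem:

P(H|E) = P(E|H) × P(H) / P(E)
       = 0.6353 × 0.3638 / 0.4589
       = 0.23112214 / 0.4589
       = 0.5036

The evidence strengthens our belief in H.
Prior: 0.3638 → Posterior: 0.5036


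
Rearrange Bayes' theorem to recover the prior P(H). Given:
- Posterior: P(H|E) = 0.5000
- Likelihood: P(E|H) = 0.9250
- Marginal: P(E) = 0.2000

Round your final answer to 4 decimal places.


From Bayes' theorem: P(H|E) = P(E|H) × P(H) / P(E)

Rearranging for P(H):
P(H) = P(H|E) × P(E) / P(E|H)
     = 0.5000 × 0.2000 / 0.9250
     = 0.10000000 / 0.9250
     = 0.1081


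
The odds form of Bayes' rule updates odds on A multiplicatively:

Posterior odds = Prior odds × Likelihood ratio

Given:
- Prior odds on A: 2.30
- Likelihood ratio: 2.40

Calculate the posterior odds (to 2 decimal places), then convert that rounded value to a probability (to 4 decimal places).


Step 1: Calculate posterior odds
Posterior odds = Prior odds × LR
               = 2.30 × 2.40
               = 5.52

Step 2: Convert to probability
P(A|E) = Posterior odds / (1 + Posterior odds)
       = 5.52 / (1 + 5.52)
       = 5.52 / 6.52
       = 0.8466

The evidence increased P(A) from 0.6970 to 0.8466.


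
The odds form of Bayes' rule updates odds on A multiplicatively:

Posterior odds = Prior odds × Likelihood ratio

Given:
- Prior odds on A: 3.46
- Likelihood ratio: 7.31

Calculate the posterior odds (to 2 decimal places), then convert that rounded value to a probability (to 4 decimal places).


Step 1: Calculate posterior odds
Posterior odds = Prior odds × LR
               = 3.46 × 7.31
               = 25.29

Step 2: Convert to probability
P(A|E) = Posterior odds / (1 + Posterior odds)
       = 25.29 / (1 + 25.29)
       = 25.29 / 26.29
       = 0.9620

The evidence increased P(A) from 0.7758 to 0.9620.


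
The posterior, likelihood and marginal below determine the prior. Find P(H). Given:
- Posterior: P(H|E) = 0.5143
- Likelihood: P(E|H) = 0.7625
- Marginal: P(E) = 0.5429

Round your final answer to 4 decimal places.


From Bayes' theorem: P(H|E) = P(E|H) × P(H) / P(E)

Rearranging for P(H):
P(H) = P(H|E) × P(E) / P(E|H)
     = 0.5143 × 0.5429 / 0.7625
     = 0.27921347 / 0.7625
     = 0.3662


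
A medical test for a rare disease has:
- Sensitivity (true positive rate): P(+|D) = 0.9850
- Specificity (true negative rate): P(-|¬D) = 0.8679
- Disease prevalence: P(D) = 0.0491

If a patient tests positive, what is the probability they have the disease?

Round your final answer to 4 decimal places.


Let D = has disease, + = positive test

Given:
- P(D) = 0.0491 (prevalence)
- P(+|D) = 0.9850 (sensitivity)
- P(-|¬D) = 0.8679 (specificity)
- P(+|¬D) = 0.1321 (false positive rate = 1 - specificity)

Step 1: Find P(+)
P(+) = P(+|D)P(D) + P(+|¬D)P(¬D)
     = 0.9850 × 0.0491 + 0.1321 × 0.9509
     = 0.04836350 + 0.12561389
     = 0.17397739

Step 2: Apply Bayes' theorem for P(D|+)
P(D|+) = P(+|D)P(D) / P(+)
       = 0.04836350 / 0.17397739
       = 0.2780


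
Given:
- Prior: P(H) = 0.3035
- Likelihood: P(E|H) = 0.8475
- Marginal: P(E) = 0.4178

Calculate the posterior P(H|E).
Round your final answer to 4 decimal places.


Using Bayes' theorem:

P(H|E) = P(E|H) × P(H) / P(E)
       = 0.8475 × 0.3035 / 0.4178
       = 0.25721625 / 0.4178
       = 0.6156

The evidence strengthens our belief in H.
Prior: 0.3035 → Posterior: 0.6156


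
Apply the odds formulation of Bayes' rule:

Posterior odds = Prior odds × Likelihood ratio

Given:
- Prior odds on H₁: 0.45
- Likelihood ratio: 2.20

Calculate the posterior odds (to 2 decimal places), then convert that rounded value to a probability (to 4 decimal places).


Step 1: Calculate posterior odds
Posterior odds = Prior odds × LR
               = 0.45 × 2.20
               = 0.99

Step 2: Convert to probability
P(H₁|E) = Posterior odds / (1 + Posterior odds)
       = 0.99 / (1 + 0.99)
       = 0.99 / 1.99
       = 0.4975

The evidence increased P(H₁) from 0.3103 to 0.4975.


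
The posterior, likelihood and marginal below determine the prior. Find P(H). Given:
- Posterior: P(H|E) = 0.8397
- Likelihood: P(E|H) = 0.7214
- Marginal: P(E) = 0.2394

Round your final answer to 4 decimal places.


From Bayes' theorem: P(H|E) = P(E|H) × P(H) / P(E)

Rearranging for P(H):
P(H) = P(H|E) × P(E) / P(E|H)
     = 0.8397 × 0.2394 / 0.7214
     = 0.20102418 / 0.7214
     = 0.2787


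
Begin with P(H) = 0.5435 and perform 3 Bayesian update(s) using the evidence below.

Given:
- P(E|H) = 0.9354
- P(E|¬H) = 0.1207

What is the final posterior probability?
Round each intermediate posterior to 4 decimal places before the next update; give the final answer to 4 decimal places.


Sequential Bayesian updating:

Initial prior: P(H) = 0.5435

Update 1:
  P(E) = 0.9354 × 0.5435 + 0.1207 × 0.4565 = 0.50838990 + 0.05509955 = 0.56348945
  P(H|E) = 0.50838990 / 0.56348945 = 0.9022

Update 2:
  P(E) = 0.9354 × 0.9022 + 0.1207 × 0.0978 = 0.84391788 + 0.01180446 = 0.85572234
  P(H|E) = 0.84391788 / 0.85572234 = 0.9862

Update 3:
  P(E) = 0.9354 × 0.9862 + 0.1207 × 0.0138 = 0.92249148 + 0.00166566 = 0.92415714
  P(H|E) = 0.92249148 / 0.92415714 = 0.9982

Final posterior: 0.9982


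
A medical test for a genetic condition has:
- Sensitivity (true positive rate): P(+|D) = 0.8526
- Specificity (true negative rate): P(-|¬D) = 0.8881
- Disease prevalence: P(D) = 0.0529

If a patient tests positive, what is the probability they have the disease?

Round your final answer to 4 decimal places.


Let D = has disease, + = positive test

Given:
- P(D) = 0.0529 (prevalence)
- P(+|D) = 0.8526 (sensitivity)
- P(-|¬D) = 0.8881 (specificity)
- P(+|¬D) = 0.1119 (false positive rate = 1 - specificity)

Step 1: Find P(+)
P(+) = P(+|D)P(D) + P(+|¬D)P(¬D)
     = 0.8526 × 0.0529 + 0.1119 × 0.9471
     = 0.04510254 + 0.10598049
     = 0.15108303

Step 2: Apply Bayes' theorem for P(D|+)
P(D|+) = P(+|D)P(D) / P(+)
       = 0.04510254 / 0.15108303
       = 0.2985


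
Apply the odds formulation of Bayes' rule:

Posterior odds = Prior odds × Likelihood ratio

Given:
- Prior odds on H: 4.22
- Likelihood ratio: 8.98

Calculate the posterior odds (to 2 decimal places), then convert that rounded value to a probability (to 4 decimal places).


Step 1: Calculate posterior odds
Posterior odds = Prior odds × LR
               = 4.22 × 8.98
               = 37.90

Step 2: Convert to probability
P(H|E) = Posterior odds / (1 + Posterior odds)
       = 37.90 / (1 + 37.90)
       = 37.90 / 38.90
       = 0.9743

The evidence increased P(H) from 0.8084 to 0.9743.


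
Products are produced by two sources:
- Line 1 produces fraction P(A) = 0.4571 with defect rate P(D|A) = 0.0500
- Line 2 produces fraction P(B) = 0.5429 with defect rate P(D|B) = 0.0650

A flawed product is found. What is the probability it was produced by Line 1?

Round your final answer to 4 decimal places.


Let A = from Line 1, D = flawed

Given:
- P(A) = 0.4571, P(B) = 0.5429
- P(D|A) = 0.0500, P(D|B) = 0.0650

Step 1: Find P(D)
P(D) = P(D|A)P(A) + P(D|B)P(B)
     = 0.0500 × 0.4571 + 0.0650 × 0.5429
     = 0.02285500 + 0.03528850
     = 0.05814350

Step 2: Apply Bayes' theorem
P(A|D) = P(D|A)P(A) / P(D)
       = 0.02285500 / 0.05814350
       = 0.3931


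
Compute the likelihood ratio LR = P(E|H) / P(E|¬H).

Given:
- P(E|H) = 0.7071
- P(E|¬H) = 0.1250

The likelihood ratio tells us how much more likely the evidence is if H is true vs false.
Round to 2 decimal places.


Likelihood Ratio (LR) = P(E|H) / P(E|¬H)

LR = 0.7071 / 0.1250
   = 5.66

The evidence is 5.66 times more likely if H is true than if H is false.
LR > 1, so observing E raises the odds in favor of H.


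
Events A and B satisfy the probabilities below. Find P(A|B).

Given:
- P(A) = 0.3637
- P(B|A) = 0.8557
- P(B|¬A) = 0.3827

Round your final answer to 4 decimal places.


Bayes' theorem: P(A|B) = P(B|A) × P(A) / P(B)

Step 1: Calculate P(B) using law of total probability
P(B) = P(B|A)P(A) + P(B|¬A)P(¬A)
     = 0.8557 × 0.3637 + 0.3827 × 0.6363
     = 0.31121809 + 0.24351201
     = 0.55473010

Step 2: Apply Bayes' theorem
P(A|B) = P(B|A) × P(A) / P(B)
       = 0.31121809 / 0.55473010
       = 0.5610


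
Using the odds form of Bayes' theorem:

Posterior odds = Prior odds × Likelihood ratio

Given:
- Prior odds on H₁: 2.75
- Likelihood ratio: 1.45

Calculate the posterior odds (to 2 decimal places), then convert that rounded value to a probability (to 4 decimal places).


Step 1: Calculate posterior odds
Posterior odds = Prior odds × LR
               = 2.75 × 1.45
               = 3.99

Step 2: Convert to probability
P(H₁|E) = Posterior odds / (1 + Posterior odds)
       = 3.99 / (1 + 3.99)
       = 3.99 / 4.99
       = 0.7996

The evidence increased P(H₁) from 0.7333 to 0.7996.


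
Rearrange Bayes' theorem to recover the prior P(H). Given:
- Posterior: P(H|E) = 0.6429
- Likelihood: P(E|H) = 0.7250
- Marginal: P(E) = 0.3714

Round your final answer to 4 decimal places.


From Bayes' theorem: P(H|E) = P(E|H) × P(H) / P(E)

Rearranging for P(H):
P(H) = P(H|E) × P(E) / P(E|H)
     = 0.6429 × 0.3714 / 0.7250
     = 0.23877306 / 0.7250
     = 0.3293


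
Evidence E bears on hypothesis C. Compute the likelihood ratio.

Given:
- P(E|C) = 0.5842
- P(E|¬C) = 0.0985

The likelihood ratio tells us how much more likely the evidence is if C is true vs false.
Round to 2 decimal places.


Likelihood Ratio (LR) = P(E|C) / P(E|¬C)

LR = 0.5842 / 0.0985
   = 5.93

The evidence is 5.93 times more likely if C is true than if C is false.
Since LR > 1, the evidence supports C over ¬C.


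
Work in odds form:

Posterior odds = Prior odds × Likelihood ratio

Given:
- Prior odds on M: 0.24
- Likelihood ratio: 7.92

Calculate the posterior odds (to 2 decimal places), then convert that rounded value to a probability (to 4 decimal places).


Step 1: Calculate posterior odds
Posterior odds = Prior odds × LR
               = 0.24 × 7.92
               = 1.90

Step 2: Convert to probability
P(M|E) = Posterior odds / (1 + Posterior odds)
       = 1.90 / (1 + 1.90)
       = 1.90 / 2.90
       = 0.6552

The evidence increased P(M) from 0.1935 to 0.6552.


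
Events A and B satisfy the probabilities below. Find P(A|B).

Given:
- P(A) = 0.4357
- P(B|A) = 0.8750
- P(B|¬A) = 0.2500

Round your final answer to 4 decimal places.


Bayes' theorem: P(A|B) = P(B|A) × P(A) / P(B)

Step 1: Calculate P(B) using law of total probability
P(B) = P(B|A)P(A) + P(B|¬A)P(¬A)
     = 0.8750 × 0.4357 + 0.2500 × 0.5643
     = 0.38123750 + 0.14107500
     = 0.52231250

Step 2: Apply Bayes' theorem
P(A|B) = P(B|A) × P(A) / P(B)
       = 0.38123750 / 0.52231250
       = 0.7299


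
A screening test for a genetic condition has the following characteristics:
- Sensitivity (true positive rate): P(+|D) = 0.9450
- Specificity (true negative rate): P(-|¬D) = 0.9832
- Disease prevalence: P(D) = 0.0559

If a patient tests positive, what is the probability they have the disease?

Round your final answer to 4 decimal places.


Let D = has disease, + = positive test

Given:
- P(D) = 0.0559 (prevalence)
- P(+|D) = 0.9450 (sensitivity)
- P(-|¬D) = 0.9832 (specificity)
- P(+|¬D) = 0.0168 (false positive rate = 1 - specificity)

Step 1: Find P(+)
P(+) = P(+|D)P(D) + P(+|¬D)P(¬D)
     = 0.9450 × 0.0559 + 0.0168 × 0.9441
     = 0.05282550 + 0.01586088
     = 0.06868638

Step 2: Apply Bayes' theorem for P(D|+)
P(D|+) = P(+|D)P(D) / P(+)
       = 0.05282550 / 0.06868638
       = 0.7691


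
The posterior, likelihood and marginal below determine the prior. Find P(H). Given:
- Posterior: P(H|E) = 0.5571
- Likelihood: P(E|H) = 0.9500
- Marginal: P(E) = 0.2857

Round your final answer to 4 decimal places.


From Bayes' theorem: P(H|E) = P(E|H) × P(H) / P(E)

Rearranging for P(H):
P(H) = P(H|E) × P(E) / P(E|H)
     = 0.5571 × 0.2857 / 0.9500
     = 0.15916347 / 0.9500
     = 0.1675


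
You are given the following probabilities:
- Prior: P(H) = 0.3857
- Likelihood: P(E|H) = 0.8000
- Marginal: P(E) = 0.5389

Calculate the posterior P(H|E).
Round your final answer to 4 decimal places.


Using Bayes' theorem:

P(H|E) = P(E|H) × P(H) / P(E)
       = 0.8000 × 0.3857 / 0.5389
       = 0.30856000 / 0.5389
       = 0.5726

The evidence strengthens our belief in H.
Prior: 0.3857 → Posterior: 0.5726


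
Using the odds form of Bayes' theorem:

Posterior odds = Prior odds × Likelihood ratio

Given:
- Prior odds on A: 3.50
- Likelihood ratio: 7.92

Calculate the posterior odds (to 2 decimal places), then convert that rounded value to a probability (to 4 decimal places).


Step 1: Calculate posterior odds
Posterior odds = Prior odds × LR
               = 3.50 × 7.92
               = 27.72

Step 2: Convert to probability
P(A|E) = Posterior odds / (1 + Posterior odds)
       = 27.72 / (1 + 27.72)
       = 27.72 / 28.72
       = 0.9652

The evidence increased P(A) from 0.7778 to 0.9652.


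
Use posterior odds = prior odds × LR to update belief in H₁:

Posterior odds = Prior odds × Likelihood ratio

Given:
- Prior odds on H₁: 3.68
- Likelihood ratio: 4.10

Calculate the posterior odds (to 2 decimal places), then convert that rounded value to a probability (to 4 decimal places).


Step 1: Calculate posterior odds
Posterior odds = Prior odds × LR
               = 3.68 × 4.10
               = 15.09

Step 2: Convert to probability
P(H₁|E) = Posterior odds / (1 + Posterior odds)
       = 15.09 / (1 + 15.09)
       = 15.09 / 16.09
       = 0.9378

The evidence increased P(H₁) from 0.7863 to 0.9378.


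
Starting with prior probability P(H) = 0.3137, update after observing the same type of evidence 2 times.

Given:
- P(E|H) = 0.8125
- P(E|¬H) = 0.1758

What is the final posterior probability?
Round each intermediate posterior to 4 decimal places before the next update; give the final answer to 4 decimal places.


Sequential Bayesian updating:

Initial prior: P(H) = 0.3137

Update 1:
  P(E) = 0.8125 × 0.3137 + 0.1758 × 0.6863 = 0.25488125 + 0.12065154 = 0.37553279
  P(H|E) = 0.25488125 / 0.37553279 = 0.6787

Update 2:
  P(E) = 0.8125 × 0.6787 + 0.1758 × 0.3213 = 0.55144375 + 0.05648454 = 0.60792829
  P(H|E) = 0.55144375 / 0.60792829 = 0.9071

Final posterior: 0.9071


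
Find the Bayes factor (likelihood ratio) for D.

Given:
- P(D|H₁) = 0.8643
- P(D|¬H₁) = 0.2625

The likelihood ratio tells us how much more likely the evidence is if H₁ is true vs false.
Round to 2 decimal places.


Likelihood Ratio (LR) = P(D|H₁) / P(D|¬H₁)

LR = 0.8643 / 0.2625
   = 3.29

The evidence is 3.29 times more likely if H₁ is true than if H₁ is false.
LR > 1, so observing D raises the odds in favor of H₁.


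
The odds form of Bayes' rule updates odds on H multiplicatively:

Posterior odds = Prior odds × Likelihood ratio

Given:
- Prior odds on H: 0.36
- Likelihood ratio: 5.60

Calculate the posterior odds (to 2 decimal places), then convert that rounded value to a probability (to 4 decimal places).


Step 1: Calculate posterior odds
Posterior odds = Prior odds × LR
               = 0.36 × 5.60
               = 2.02

Step 2: Convert to probability
P(H|E) = Posterior odds / (1 + Posterior odds)
       = 2.02 / (1 + 2.02)
       = 2.02 / 3.02
       = 0.6689

The evidence increased P(H) from 0.2647 to 0.6689.


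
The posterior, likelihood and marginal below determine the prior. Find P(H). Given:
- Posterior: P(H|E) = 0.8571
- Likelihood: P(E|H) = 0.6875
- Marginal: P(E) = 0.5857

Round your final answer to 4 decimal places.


From Bayes' theorem: P(H|E) = P(E|H) × P(H) / P(E)

Rearranging for P(H):
P(H) = P(H|E) × P(E) / P(E|H)
     = 0.8571 × 0.5857 / 0.6875
     = 0.50200347 / 0.6875
     = 0.7302


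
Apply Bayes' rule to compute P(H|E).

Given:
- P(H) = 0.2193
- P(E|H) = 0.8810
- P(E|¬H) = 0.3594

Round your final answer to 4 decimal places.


Bayes' theorem: P(H|E) = P(E|H) × P(H) / P(E)

Step 1: Calculate P(E) using law of total probability
P(E) = P(E|H)P(H) + P(E|¬H)P(¬H)
     = 0.8810 × 0.2193 + 0.3594 × 0.7807
     = 0.19320330 + 0.28058358
     = 0.47378688

Step 2: Apply Bayes' theorem
P(H|E) = P(E|H) × P(H) / P(E)
       = 0.19320330 / 0.47378688
       = 0.4078


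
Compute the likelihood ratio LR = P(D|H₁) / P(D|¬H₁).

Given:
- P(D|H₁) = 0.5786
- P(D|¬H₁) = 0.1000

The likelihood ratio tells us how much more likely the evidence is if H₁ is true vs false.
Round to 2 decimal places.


Likelihood Ratio (LR) = P(D|H₁) / P(D|¬H₁)

LR = 0.5786 / 0.1000
   = 5.79

The evidence is 5.79 times more likely if H₁ is true than if H₁ is false.
LR > 1, so observing D raises the odds in favor of H₁.


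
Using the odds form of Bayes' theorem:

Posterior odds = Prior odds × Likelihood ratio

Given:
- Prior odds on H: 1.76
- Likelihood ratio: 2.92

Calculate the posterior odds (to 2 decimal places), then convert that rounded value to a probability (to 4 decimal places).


Step 1: Calculate posterior odds
Posterior odds = Prior odds × LR
               = 1.76 × 2.92
               = 5.14

Step 2: Convert to probability
P(H|E) = Posterior odds / (1 + Posterior odds)
       = 5.14 / (1 + 5.14)
       = 5.14 / 6.14
       = 0.8371

The evidence increased P(H) from 0.6377 to 0.8371.


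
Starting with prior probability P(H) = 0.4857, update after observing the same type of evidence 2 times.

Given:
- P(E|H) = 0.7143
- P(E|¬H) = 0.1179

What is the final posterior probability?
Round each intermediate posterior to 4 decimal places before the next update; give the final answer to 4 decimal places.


Sequential Bayesian updating:

Initial prior: P(H) = 0.4857

Update 1:
  P(E) = 0.7143 × 0.4857 + 0.1179 × 0.5143 = 0.34693551 + 0.06063597 = 0.40757148
  P(H|E) = 0.34693551 / 0.40757148 = 0.8512

Update 2:
  P(E) = 0.7143 × 0.8512 + 0.1179 × 0.1488 = 0.60801216 + 0.01754352 = 0.62555568
  P(H|E) = 0.60801216 / 0.62555568 = 0.9720

Final posterior: 0.9720


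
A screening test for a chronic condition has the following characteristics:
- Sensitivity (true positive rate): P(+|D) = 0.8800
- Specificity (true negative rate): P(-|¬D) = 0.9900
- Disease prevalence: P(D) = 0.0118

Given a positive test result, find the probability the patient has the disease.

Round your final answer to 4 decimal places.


Let D = has disease, + = positive test

Given:
- P(D) = 0.0118 (prevalence)
- P(+|D) = 0.8800 (sensitivity)
- P(-|¬D) = 0.9900 (specificity)
- P(+|¬D) = 0.0100 (false positive rate = 1 - specificity)

Step 1: Find P(+)
P(+) = P(+|D)P(D) + P(+|¬D)P(¬D)
     = 0.8800 × 0.0118 + 0.0100 × 0.9882
     = 0.01038400 + 0.00988200
     = 0.02026600

Step 2: Apply Bayes' theorem for P(D|+)
P(D|+) = P(+|D)P(D) / P(+)
       = 0.01038400 / 0.02026600
       = 0.5124


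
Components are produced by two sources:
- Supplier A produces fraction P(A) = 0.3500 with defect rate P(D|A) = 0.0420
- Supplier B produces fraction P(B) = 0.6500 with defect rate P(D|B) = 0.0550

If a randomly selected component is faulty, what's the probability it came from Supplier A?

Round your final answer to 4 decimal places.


Let A = from Supplier A, D = faulty

Given:
- P(A) = 0.3500, P(B) = 0.6500
- P(D|A) = 0.0420, P(D|B) = 0.0550

Step 1: Find P(D)
P(D) = P(D|A)P(A) + P(D|B)P(B)
     = 0.0420 × 0.3500 + 0.0550 × 0.6500
     = 0.01470000 + 0.03575000
     = 0.05045000

Step 2: Apply Bayes' theorem
P(A|D) = P(D|A)P(A) / P(D)
       = 0.01470000 / 0.05045000
       = 0.2914


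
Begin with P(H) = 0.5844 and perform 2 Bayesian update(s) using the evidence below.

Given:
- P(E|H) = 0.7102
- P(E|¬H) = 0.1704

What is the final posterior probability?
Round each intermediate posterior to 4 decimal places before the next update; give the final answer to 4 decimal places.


Sequential Bayesian updating:

Initial prior: P(H) = 0.5844

Update 1:
  P(E) = 0.7102 × 0.5844 + 0.1704 × 0.4156 = 0.41504088 + 0.07081824 = 0.48585912
  P(H|E) = 0.41504088 / 0.48585912 = 0.8542

Update 2:
  P(E) = 0.7102 × 0.8542 + 0.1704 × 0.1458 = 0.60665284 + 0.02484432 = 0.63149716
  P(H|E) = 0.60665284 / 0.63149716 = 0.9607

Final posterior: 0.9607


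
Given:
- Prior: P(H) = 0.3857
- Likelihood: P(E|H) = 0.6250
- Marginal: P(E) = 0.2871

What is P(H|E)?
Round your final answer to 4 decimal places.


Using Bayes' theorem:

P(H|E) = P(E|H) × P(H) / P(E)
       = 0.6250 × 0.3857 / 0.2871
       = 0.24106250 / 0.2871
       = 0.8396

The evidence strengthens our belief in H.
Prior: 0.3857 → Posterior: 0.8396


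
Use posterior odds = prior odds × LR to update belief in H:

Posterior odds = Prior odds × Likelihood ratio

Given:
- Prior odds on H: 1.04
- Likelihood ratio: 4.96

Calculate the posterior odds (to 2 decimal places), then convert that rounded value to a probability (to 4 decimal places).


Step 1: Calculate posterior odds
Posterior odds = Prior odds × LR
               = 1.04 × 4.96
               = 5.16

Step 2: Convert to probability
P(H|E) = Posterior odds / (1 + Posterior odds)
       = 5.16 / (1 + 5.16)
       = 5.16 / 6.16
       = 0.8377

The evidence increased P(H) from 0.5098 to 0.8377.


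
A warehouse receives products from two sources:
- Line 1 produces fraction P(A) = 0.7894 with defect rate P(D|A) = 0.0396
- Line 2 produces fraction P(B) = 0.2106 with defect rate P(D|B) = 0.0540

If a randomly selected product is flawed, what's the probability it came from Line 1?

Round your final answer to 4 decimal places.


Let A = from Line 1, D = flawed

Given:
- P(A) = 0.7894, P(B) = 0.2106
- P(D|A) = 0.0396, P(D|B) = 0.0540

Step 1: Find P(D)
P(D) = P(D|A)P(A) + P(D|B)P(B)
     = 0.0396 × 0.7894 + 0.0540 × 0.2106
     = 0.03126024 + 0.01137240
     = 0.04263264

Step 2: Apply Bayes' theorem
P(A|D) = P(D|A)P(A) / P(D)
       = 0.03126024 / 0.04263264
       = 0.7332


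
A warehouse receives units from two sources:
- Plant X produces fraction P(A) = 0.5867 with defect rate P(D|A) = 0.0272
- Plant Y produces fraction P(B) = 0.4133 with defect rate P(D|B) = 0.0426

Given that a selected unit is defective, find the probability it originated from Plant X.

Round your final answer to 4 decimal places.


Let A = from Plant X, D = defective

Given:
- P(A) = 0.5867, P(B) = 0.4133
- P(D|A) = 0.0272, P(D|B) = 0.0426

Step 1: Find P(D)
P(D) = P(D|A)P(A) + P(D|B)P(B)
     = 0.0272 × 0.5867 + 0.0426 × 0.4133
     = 0.01595824 + 0.01760658
     = 0.03356482

Step 2: Apply Bayes' theorem
P(A|D) = P(D|A)P(A) / P(D)
       = 0.01595824 / 0.03356482
       = 0.4754


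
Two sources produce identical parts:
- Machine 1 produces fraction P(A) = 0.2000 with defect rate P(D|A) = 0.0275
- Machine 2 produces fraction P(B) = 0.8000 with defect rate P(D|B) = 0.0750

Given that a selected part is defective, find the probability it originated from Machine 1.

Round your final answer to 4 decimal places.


Let A = from Machine 1, D = defective

Given:
- P(A) = 0.2000, P(B) = 0.8000
- P(D|A) = 0.0275, P(D|B) = 0.0750

Step 1: Find P(D)
P(D) = P(D|A)P(A) + P(D|B)P(B)
     = 0.0275 × 0.2000 + 0.0750 × 0.8000
     = 0.00550000 + 0.06000000
     = 0.06550000

Step 2: Apply Bayes' theorem
P(A|D) = P(D|A)P(A) / P(D)
       = 0.00550000 / 0.06550000
       = 0.0840


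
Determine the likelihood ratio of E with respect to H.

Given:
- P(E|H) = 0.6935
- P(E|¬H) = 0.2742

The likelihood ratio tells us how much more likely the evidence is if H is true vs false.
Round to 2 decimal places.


Likelihood Ratio (LR) = P(E|H) / P(E|¬H)

LR = 0.6935 / 0.2742
   = 2.53

The evidence is 2.53 times more likely if H is true than if H is false.
LR > 1, so observing E raises the odds in favor of H.


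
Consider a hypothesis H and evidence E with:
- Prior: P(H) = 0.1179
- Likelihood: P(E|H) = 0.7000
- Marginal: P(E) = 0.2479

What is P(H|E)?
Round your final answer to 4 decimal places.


Using Bayes' theorem:

P(H|E) = P(E|H) × P(H) / P(E)
       = 0.7000 × 0.1179 / 0.2479
       = 0.08253000 / 0.2479
       = 0.3329

The evidence strengthens our belief in H.
Prior: 0.1179 → Posterior: 0.3329


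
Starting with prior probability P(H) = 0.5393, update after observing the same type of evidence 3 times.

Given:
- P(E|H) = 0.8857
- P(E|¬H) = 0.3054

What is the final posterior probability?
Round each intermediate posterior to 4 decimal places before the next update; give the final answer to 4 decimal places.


Sequential Bayesian updating:

Initial prior: P(H) = 0.5393

Update 1:
  P(E) = 0.8857 × 0.5393 + 0.3054 × 0.4607 = 0.47765801 + 0.14069778 = 0.61835579
  P(H|E) = 0.47765801 / 0.61835579 = 0.7725

Update 2:
  P(E) = 0.8857 × 0.7725 + 0.3054 × 0.2275 = 0.68420325 + 0.06947850 = 0.75368175
  P(H|E) = 0.68420325 / 0.75368175 = 0.9078

Update 3:
  P(E) = 0.8857 × 0.9078 + 0.3054 × 0.0922 = 0.80403846 + 0.02815788 = 0.83219634
  P(H|E) = 0.80403846 / 0.83219634 = 0.9662

Final posterior: 0.9662


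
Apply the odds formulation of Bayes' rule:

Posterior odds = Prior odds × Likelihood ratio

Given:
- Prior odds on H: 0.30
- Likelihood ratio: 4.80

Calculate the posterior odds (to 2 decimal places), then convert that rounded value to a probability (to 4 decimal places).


Step 1: Calculate posterior odds
Posterior odds = Prior odds × LR
               = 0.30 × 4.80
               = 1.44

Step 2: Convert to probability
P(H|E) = Posterior odds / (1 + Posterior odds)
       = 1.44 / (1 + 1.44)
       = 1.44 / 2.44
       = 0.5902

The evidence increased P(H) from 0.2308 to 0.5902.


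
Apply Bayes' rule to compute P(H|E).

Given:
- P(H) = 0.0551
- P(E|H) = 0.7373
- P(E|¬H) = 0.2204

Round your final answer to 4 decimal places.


Bayes' theorem: P(H|E) = P(E|H) × P(H) / P(E)

Step 1: Calculate P(E) using law of total probability
P(E) = P(E|H)P(H) + P(E|¬H)P(¬H)
     = 0.7373 × 0.0551 + 0.2204 × 0.9449
     = 0.04062523 + 0.20825596
     = 0.24888119

Step 2: Apply Bayes' theorem
P(H|E) = P(E|H) × P(H) / P(E)
       = 0.04062523 / 0.24888119
       = 0.1632


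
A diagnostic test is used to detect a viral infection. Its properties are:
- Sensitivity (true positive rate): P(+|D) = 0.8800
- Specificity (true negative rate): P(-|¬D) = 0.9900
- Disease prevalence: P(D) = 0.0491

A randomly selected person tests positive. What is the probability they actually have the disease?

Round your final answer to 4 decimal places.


Let D = has disease, + = positive test

Given:
- P(D) = 0.0491 (prevalence)
- P(+|D) = 0.8800 (sensitivity)
- P(-|¬D) = 0.9900 (specificity)
- P(+|¬D) = 0.0100 (false positive rate = 1 - specificity)

Step 1: Find P(+)
P(+) = P(+|D)P(D) + P(+|¬D)P(¬D)
     = 0.8800 × 0.0491 + 0.0100 × 0.9509
     = 0.04320800 + 0.00950900
     = 0.05271700

Step 2: Apply Bayes' theorem for P(D|+)
P(D|+) = P(+|D)P(D) / P(+)
       = 0.04320800 / 0.05271700
       = 0.8196


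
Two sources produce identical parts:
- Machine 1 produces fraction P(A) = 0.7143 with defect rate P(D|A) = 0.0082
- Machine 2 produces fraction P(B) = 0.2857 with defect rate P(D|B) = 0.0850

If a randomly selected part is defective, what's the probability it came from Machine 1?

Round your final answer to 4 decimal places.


Let A = from Machine 1, D = defective

Given:
- P(A) = 0.7143, P(B) = 0.2857
- P(D|A) = 0.0082, P(D|B) = 0.0850

Step 1: Find P(D)
P(D) = P(D|A)P(A) + P(D|B)P(B)
     = 0.0082 × 0.7143 + 0.0850 × 0.2857
     = 0.00585726 + 0.02428450
     = 0.03014176

Step 2: Apply Bayes' theorem
P(A|D) = P(D|A)P(A) / P(D)
       = 0.00585726 / 0.03014176
       = 0.1943


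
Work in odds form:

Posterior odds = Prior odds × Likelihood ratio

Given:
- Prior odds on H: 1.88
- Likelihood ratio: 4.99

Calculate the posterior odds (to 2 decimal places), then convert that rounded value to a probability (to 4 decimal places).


Step 1: Calculate posterior odds
Posterior odds = Prior odds × LR
               = 1.88 × 4.99
               = 9.38

Step 2: Convert to probability
P(H|E) = Posterior odds / (1 + Posterior odds)
       = 9.38 / (1 + 9.38)
       = 9.38 / 10.38
       = 0.9037

The evidence increased P(H) from 0.6528 to 0.9037.


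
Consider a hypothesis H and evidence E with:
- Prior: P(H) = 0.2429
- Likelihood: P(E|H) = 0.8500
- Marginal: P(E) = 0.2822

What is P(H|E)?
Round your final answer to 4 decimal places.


Using Bayes' theorem:

P(H|E) = P(E|H) × P(H) / P(E)
       = 0.8500 × 0.2429 / 0.2822
       = 0.20646500 / 0.2822
       = 0.7316

The evidence strengthens our belief in H.
Prior: 0.2429 → Posterior: 0.7316


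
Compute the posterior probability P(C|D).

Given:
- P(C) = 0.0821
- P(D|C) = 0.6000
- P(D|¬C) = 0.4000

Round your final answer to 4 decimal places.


Bayes' theorem: P(C|D) = P(D|C) × P(C) / P(D)

Step 1: Calculate P(D) using law of total probability
P(D) = P(D|C)P(C) + P(D|¬C)P(¬C)
     = 0.6000 × 0.0821 + 0.4000 × 0.9179
     = 0.04926000 + 0.36716000
     = 0.41642000

Step 2: Apply Bayes' theorem
P(C|D) = P(D|C) × P(C) / P(D)
       = 0.04926000 / 0.41642000
       = 0.1183


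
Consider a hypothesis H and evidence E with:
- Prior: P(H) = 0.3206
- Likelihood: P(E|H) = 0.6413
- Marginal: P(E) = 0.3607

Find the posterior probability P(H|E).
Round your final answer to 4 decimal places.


Using Bayes' theorem:

P(H|E) = P(E|H) × P(H) / P(E)
       = 0.6413 × 0.3206 / 0.3607
       = 0.20560078 / 0.3607
       = 0.5700

The evidence strengthens our belief in H.
Prior: 0.3206 → Posterior: 0.5700


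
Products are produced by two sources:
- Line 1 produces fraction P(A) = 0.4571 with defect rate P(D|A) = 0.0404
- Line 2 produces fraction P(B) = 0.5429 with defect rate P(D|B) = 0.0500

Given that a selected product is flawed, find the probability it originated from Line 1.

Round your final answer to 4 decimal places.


Let A = from Line 1, D = flawed

Given:
- P(A) = 0.4571, P(B) = 0.5429
- P(D|A) = 0.0404, P(D|B) = 0.0500

Step 1: Find P(D)
P(D) = P(D|A)P(A) + P(D|B)P(B)
     = 0.0404 × 0.4571 + 0.0500 × 0.5429
     = 0.01846684 + 0.02714500
     = 0.04561184

Step 2: Apply Bayes' theorem
P(A|D) = P(D|A)P(A) / P(D)
       = 0.01846684 / 0.04561184
       = 0.4049


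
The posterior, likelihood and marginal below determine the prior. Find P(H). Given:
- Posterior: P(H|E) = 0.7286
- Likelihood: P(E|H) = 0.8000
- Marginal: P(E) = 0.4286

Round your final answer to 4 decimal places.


From Bayes' theorem: P(H|E) = P(E|H) × P(H) / P(E)

Rearranging for P(H):
P(H) = P(H|E) × P(E) / P(E|H)
     = 0.7286 × 0.4286 / 0.8000
     = 0.31227796 / 0.8000
     = 0.3903


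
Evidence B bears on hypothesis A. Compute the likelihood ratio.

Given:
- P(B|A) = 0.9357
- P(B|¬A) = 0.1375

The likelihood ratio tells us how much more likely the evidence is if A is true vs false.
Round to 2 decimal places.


Likelihood Ratio (LR) = P(B|A) / P(B|¬A)

LR = 0.9357 / 0.1375
   = 6.81

The evidence is 6.81 times more likely if A is true than if A is false.
Since LR > 1, the evidence supports A over ¬A.


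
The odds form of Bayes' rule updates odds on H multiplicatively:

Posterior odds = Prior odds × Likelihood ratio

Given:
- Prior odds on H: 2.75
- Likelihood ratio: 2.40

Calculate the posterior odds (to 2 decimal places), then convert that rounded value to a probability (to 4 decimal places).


Step 1: Calculate posterior odds
Posterior odds = Prior odds × LR
               = 2.75 × 2.40
               = 6.60

Step 2: Convert to probability
P(H|E) = Posterior odds / (1 + Posterior odds)
       = 6.60 / (1 + 6.60)
       = 6.60 / 7.60
       = 0.8684

The evidence increased P(H) from 0.7333 to 0.8684.


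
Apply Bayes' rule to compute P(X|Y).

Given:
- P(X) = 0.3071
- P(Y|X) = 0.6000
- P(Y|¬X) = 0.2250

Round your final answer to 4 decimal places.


Bayes' theorem: P(X|Y) = P(Y|X) × P(X) / P(Y)

Step 1: Calculate P(Y) using law of total probability
P(Y) = P(Y|X)P(X) + P(Y|¬X)P(¬X)
     = 0.6000 × 0.3071 + 0.2250 × 0.6929
     = 0.18426000 + 0.15590250
     = 0.34016250

Step 2: Apply Bayes' theorem
P(X|Y) = P(Y|X) × P(X) / P(Y)
       = 0.18426000 / 0.34016250
       = 0.5417


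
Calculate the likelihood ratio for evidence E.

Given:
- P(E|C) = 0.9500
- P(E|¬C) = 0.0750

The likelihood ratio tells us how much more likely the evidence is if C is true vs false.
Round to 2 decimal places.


Likelihood Ratio (LR) = P(E|C) / P(E|¬C)

LR = 0.9500 / 0.0750
   = 12.67

The evidence is 12.67 times more likely if C is true than if C is false.
Because LR exceeds 1, E is evidence for C.


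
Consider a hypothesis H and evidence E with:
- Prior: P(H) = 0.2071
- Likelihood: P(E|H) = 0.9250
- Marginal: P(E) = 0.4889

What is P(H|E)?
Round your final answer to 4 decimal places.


Using Bayes' theorem:

P(H|E) = P(E|H) × P(H) / P(E)
       = 0.9250 × 0.2071 / 0.4889
       = 0.19156750 / 0.4889
       = 0.3918

The evidence strengthens our belief in H.
Prior: 0.2071 → Posterior: 0.3918


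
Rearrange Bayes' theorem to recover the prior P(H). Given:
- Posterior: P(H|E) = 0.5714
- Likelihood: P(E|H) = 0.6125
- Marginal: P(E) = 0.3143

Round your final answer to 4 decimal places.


From Bayes' theorem: P(H|E) = P(E|H) × P(H) / P(E)

Rearranging for P(H):
P(H) = P(H|E) × P(E) / P(E|H)
     = 0.5714 × 0.3143 / 0.6125
     = 0.17959102 / 0.6125
     = 0.2932


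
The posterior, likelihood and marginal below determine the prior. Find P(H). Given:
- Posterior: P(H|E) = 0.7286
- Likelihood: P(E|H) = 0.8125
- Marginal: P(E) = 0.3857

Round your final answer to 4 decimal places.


From Bayes' theorem: P(H|E) = P(E|H) × P(H) / P(E)

Rearranging for P(H):
P(H) = P(H|E) × P(E) / P(E|H)
     = 0.7286 × 0.3857 / 0.8125
     = 0.28102102 / 0.8125
     = 0.3459


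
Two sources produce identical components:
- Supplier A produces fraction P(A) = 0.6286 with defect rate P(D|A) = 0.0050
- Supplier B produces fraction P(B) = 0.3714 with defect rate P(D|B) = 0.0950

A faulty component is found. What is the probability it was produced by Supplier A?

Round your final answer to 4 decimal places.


Let A = from Supplier A, D = faulty

Given:
- P(A) = 0.6286, P(B) = 0.3714
- P(D|A) = 0.0050, P(D|B) = 0.0950

Step 1: Find P(D)
P(D) = P(D|A)P(A) + P(D|B)P(B)
     = 0.0050 × 0.6286 + 0.0950 × 0.3714
     = 0.00314300 + 0.03528300
     = 0.03842600

Step 2: Apply Bayes' theorem
P(A|D) = P(D|A)P(A) / P(D)
       = 0.00314300 / 0.03842600
       = 0.0818


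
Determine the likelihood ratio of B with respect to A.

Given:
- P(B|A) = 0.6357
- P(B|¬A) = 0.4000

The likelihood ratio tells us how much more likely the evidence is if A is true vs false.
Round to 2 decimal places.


Likelihood Ratio (LR) = P(B|A) / P(B|¬A)

LR = 0.6357 / 0.4000
   = 1.59

The evidence is 1.59 times more likely if A is true than if A is false.
Since LR > 1, the evidence supports A over ¬A.


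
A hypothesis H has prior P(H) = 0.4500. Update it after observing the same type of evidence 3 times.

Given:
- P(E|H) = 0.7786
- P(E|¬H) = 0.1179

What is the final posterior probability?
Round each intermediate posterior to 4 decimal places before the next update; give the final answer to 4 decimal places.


Sequential Bayesian updating:

Initial prior: P(H) = 0.4500

Update 1:
  P(E) = 0.7786 × 0.4500 + 0.1179 × 0.5500 = 0.35037000 + 0.06484500 = 0.41521500
  P(H|E) = 0.35037000 / 0.41521500 = 0.8438

Update 2:
  P(E) = 0.7786 × 0.8438 + 0.1179 × 0.1562 = 0.65698268 + 0.01841598 = 0.67539866
  P(H|E) = 0.65698268 / 0.67539866 = 0.9727

Update 3:
  P(E) = 0.7786 × 0.9727 + 0.1179 × 0.0273 = 0.75734422 + 0.00321867 = 0.76056289
  P(H|E) = 0.75734422 / 0.76056289 = 0.9958

Final posterior: 0.9958


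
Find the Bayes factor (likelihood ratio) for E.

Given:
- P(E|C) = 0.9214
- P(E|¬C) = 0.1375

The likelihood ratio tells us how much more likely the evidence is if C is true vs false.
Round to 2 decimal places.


Likelihood Ratio (LR) = P(E|C) / P(E|¬C)

LR = 0.9214 / 0.1375
   = 6.70

The evidence is 6.70 times more likely if C is true than if C is false.
Since LR > 1, the evidence supports C over ¬C.


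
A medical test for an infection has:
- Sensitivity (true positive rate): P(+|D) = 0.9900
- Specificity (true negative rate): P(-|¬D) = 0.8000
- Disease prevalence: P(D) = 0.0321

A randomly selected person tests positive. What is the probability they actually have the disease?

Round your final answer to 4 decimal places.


Let D = has disease, + = positive test

Given:
- P(D) = 0.0321 (prevalence)
- P(+|D) = 0.9900 (sensitivity)
- P(-|¬D) = 0.8000 (specificity)
- P(+|¬D) = 0.2000 (false positive rate = 1 - specificity)

Step 1: Find P(+)
P(+) = P(+|D)P(D) + P(+|¬D)P(¬D)
     = 0.9900 × 0.0321 + 0.2000 × 0.9679
     = 0.03177900 + 0.19358000
     = 0.22535900

Step 2: Apply Bayes' theorem for P(D|+)
P(D|+) = P(+|D)P(D) / P(+)
       = 0.03177900 / 0.22535900
       = 0.1410


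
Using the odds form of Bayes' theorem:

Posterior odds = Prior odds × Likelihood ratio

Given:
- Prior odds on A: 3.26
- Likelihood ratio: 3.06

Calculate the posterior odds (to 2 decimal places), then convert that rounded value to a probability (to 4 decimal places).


Step 1: Calculate posterior odds
Posterior odds = Prior odds × LR
               = 3.26 × 3.06
               = 9.98

Step 2: Convert to probability
P(A|E) = Posterior odds / (1 + Posterior odds)
       = 9.98 / (1 + 9.98)
       = 9.98 / 10.98
       = 0.9089

The evidence increased P(A) from 0.7653 to 0.9089.


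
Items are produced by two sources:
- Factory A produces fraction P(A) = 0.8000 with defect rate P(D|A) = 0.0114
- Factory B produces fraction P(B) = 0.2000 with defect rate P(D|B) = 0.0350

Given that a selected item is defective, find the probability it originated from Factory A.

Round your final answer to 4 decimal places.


Let A = from Factory A, D = defective

Given:
- P(A) = 0.8000, P(B) = 0.2000
- P(D|A) = 0.0114, P(D|B) = 0.0350

Step 1: Find P(D)
P(D) = P(D|A)P(A) + P(D|B)P(B)
     = 0.0114 × 0.8000 + 0.0350 × 0.2000
     = 0.00912000 + 0.00700000
     = 0.01612000

Step 2: Apply Bayes' theorem
P(A|D) = P(D|A)P(A) / P(D)
       = 0.00912000 / 0.01612000
       = 0.5658


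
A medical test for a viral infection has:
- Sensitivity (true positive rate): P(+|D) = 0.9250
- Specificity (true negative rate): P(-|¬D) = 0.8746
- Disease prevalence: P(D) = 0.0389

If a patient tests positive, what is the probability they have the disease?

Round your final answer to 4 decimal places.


Let D = has disease, + = positive test

Given:
- P(D) = 0.0389 (prevalence)
- P(+|D) = 0.9250 (sensitivity)
- P(-|¬D) = 0.8746 (specificity)
- P(+|¬D) = 0.1254 (false positive rate = 1 - specificity)

Step 1: Find P(+)
P(+) = P(+|D)P(D) + P(+|¬D)P(¬D)
     = 0.9250 × 0.0389 + 0.1254 × 0.9611
     = 0.03598250 + 0.12052194
     = 0.15650444

Step 2: Apply Bayes' theorem for P(D|+)
P(D|+) = P(+|D)P(D) / P(+)
       = 0.03598250 / 0.15650444
       = 0.2299
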